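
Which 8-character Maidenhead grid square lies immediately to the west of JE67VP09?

Longitude extended square 0; −1 → -1, wraps to 9, carry into subsquare.
Longitude subsquare v = 21; −1 → 20 = u.
The latitude characters are unchanged.

JE67up99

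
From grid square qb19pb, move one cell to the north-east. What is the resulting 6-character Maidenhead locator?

Longitude subsquare p = 15; +1 → 16 = q.
Latitude subsquare b = 1; +1 → 2 = c.

QB19qc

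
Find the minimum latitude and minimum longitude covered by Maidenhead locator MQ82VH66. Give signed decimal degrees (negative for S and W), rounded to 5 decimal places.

Field M=12, Q=16: +12·20° lon, +16·10° lat → SW at lon 60°, lat 70°.
Square 8, 2: +8·2° lon, +2·1° lat → SW at lon 76°, lat 72°.
Subsquare v=21, h=7: +21·0.0833333° lon, +7·0.0416667° lat → SW at lon 77.75°, lat 72.2917°.
Extended square 6, 6: +6·0.00833333° lon, +6·0.00416667° lat → SW at lon 77.8°, lat 72.3167°.
latitude 72.31667, longitude 77.80000.

72.31667, 77.80000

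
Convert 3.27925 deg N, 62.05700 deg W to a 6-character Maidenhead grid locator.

FJ83xg

Add 180° to longitude and 90° to latitude: 117.9430, 93.2793.
Field: 117.9430/20 → 5 → F, 93.2793/10 → 9 → J; chars FJ.
Square: 17.9430/2 → 8, 3.2793/1 → 3; chars 83.
Subsquare: 1.9430/0.0833333 → 23 → x, 0.2793/0.0416667 → 6 → g; chars xg.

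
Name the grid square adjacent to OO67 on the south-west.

Longitude square 6; −1 → 5.
Latitude square 7; −1 → 6.

OO56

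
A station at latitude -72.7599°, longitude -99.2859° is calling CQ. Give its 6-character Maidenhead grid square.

EB07if

Shift to the Maidenhead origin (180°W, 90°S): lon 80.7141, lat 17.2401.
Field: lon ⌊80.7141/20⌋ = 4 → E; lat ⌊17.2401/10⌋ = 1 → B.
Square: lon ⌊0.7141/2⌋ = 0; lat ⌊7.2401/1⌋ = 7.
Subsquare: lon ⌊0.7141/0.0833333⌋ = 8 → i; lat ⌊0.2401/0.0416667⌋ = 5 → f.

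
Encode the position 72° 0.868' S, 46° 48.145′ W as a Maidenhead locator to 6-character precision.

Offset from 180°W / 90°S: lon 133.1976°, lat 17.9855°.
Field (20°×10°, letters A–R): 133.1976/20 → 6 → G, 17.9855/10 → 1 → B; chars GB.
Square (2°×1°, digits 0–9): 13.1976/2 → 6, 7.9855/1 → 7; chars 67.
Subsquare (5′×2.5′, letters a–x): 1.1976/0.0833333 → 14 → o, 0.9855/0.0416667 → 23 → x; chars ox.

GB67ox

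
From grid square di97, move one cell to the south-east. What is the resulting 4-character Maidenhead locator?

Longitude square 9; +1 → 10, wraps to 0, carry into field.
Longitude field D = 3; +1 → 4 = E.
Latitude square 7; −1 → 6.

EI06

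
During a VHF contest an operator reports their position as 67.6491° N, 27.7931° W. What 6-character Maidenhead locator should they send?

Add 180° to longitude and 90° to latitude: 152.2069, 157.6491.
Field: lon ⌊152.2069/20⌋ = 7 → H; lat ⌊157.6491/10⌋ = 15 → P.
Square: lon ⌊12.2069/2⌋ = 6; lat ⌊7.6491/1⌋ = 7.
Subsquare: lon ⌊0.2069/0.0833333⌋ = 2 → c; lat ⌊0.6491/0.0416667⌋ = 15 → p.

HP67cp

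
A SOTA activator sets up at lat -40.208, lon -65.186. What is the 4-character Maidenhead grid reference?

Shift to the Maidenhead origin (180°W, 90°S): lon 114.81, lat 49.79.
Field (20°×10°, letters A–R): 114.81/20 → 5 → F, 49.79/10 → 4 → E; chars FE.
Square (2°×1°, digits 0–9): 14.81/2 → 7, 9.79/1 → 9; chars 79.

FE79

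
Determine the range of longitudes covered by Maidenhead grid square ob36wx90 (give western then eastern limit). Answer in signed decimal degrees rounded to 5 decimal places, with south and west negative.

107.90833, 107.91667

Field O=14, B=1: +14·20° lon, +1·10° lat → SW at lon 100°, lat -80°.
Square 3, 6: +3·2° lon, +6·1° lat → SW at lon 106°, lat -74°.
Subsquare w=22, x=23: +22·0.0833333° lon, +23·0.0416667° lat → SW at lon 107.833°, lat -73.0417°.
Extended square 9, 0: +9·0.00833333° lon, +0·0.00416667° lat → SW at lon 107.908°, lat -73.0417°.
Cell spans 0.00833333° lon × 0.00416667° lat.
west 107.90833, east 107.91667.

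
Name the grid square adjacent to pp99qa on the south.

Latitude subsquare a = 0; −1 → -1, wraps to 23 = x, carry into square.
Latitude square 9; −1 → 8.
The longitude characters are unchanged.

PP98qx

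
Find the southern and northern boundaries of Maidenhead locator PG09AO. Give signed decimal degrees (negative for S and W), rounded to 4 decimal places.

-20.4167, -20.3750

Field P=15, G=6: +15·20° lon, +6·10° lat → SW at lon 120°, lat -30°.
Square 0, 9: +0·2° lon, +9·1° lat → SW at lon 120°, lat -21°.
Subsquare a=0, o=14: +0·0.0833333° lon, +14·0.0416667° lat → SW at lon 120°, lat -20.4167°.
Cell spans 0.0833333° lon × 0.0416667° lat.
south -20.4167, north -20.3750.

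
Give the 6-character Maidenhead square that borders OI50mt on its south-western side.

OI50ls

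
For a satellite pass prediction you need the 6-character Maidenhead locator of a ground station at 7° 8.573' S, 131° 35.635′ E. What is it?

PI52tu

Shift to the Maidenhead origin (180°W, 90°S): lon 311.5939, lat 82.8571.
Field (20°×10°, letters A–R): lon ⌊311.5939/20⌋ = 15 → P; lat ⌊82.8571/10⌋ = 8 → I.
Square (2°×1°, digits 0–9): lon ⌊11.5939/2⌋ = 5; lat ⌊2.8571/1⌋ = 2.
Subsquare (5′×2.5′, letters a–x): lon ⌊1.5939/0.0833333⌋ = 19 → t; lat ⌊0.8571/0.0416667⌋ = 20 → u.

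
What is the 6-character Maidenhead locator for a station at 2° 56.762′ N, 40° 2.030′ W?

Add 180° to longitude and 90° to latitude: 139.9662, 92.9460.
Field: 139.9662/20 → 6 → G, 92.9460/10 → 9 → J; chars GJ.
Square: 19.9662/2 → 9, 2.9460/1 → 2; chars 92.
Subsquare: 1.9662/0.0833333 → 23 → x, 0.9460/0.0416667 → 22 → w; chars xw.

GJ92xw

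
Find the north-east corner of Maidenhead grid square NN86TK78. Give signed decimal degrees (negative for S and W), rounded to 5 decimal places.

Field N=13, N=13: +13·20° lon, +13·10° lat → SW at lon 80°, lat 40°.
Square 8, 6: +8·2° lon, +6·1° lat → SW at lon 96°, lat 46°.
Subsquare t=19, k=10: +19·0.0833333° lon, +10·0.0416667° lat → SW at lon 97.5833°, lat 46.4167°.
Extended square 7, 8: +7·0.00833333° lon, +8·0.00416667° lat → SW at lon 97.6417°, lat 46.45°.
Cell spans 0.00833333° lon × 0.00416667° lat. NE corner is SW corner plus one full cell.
latitude 46.45417, longitude 97.65000.

46.45417, 97.65000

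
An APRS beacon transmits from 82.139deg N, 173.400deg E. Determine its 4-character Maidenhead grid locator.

Shift to the Maidenhead origin (180°W, 90°S): lon 353.40, lat 172.14.
Field: 353.40/20 → 17 → R, 172.14/10 → 17 → R; chars RR.
Square: 13.40/2 → 6, 2.14/1 → 2; chars 62.

RR62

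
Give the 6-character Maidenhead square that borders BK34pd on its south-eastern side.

Longitude subsquare p = 15; +1 → 16 = q.
Latitude subsquare d = 3; −1 → 2 = c.

BK34qc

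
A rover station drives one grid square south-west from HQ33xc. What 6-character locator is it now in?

Longitude subsquare x = 23; −1 → 22 = w.
Latitude subsquare c = 2; −1 → 1 = b.

HQ33wb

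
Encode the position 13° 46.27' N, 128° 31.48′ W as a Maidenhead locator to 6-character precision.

Add 180° to longitude and 90° to latitude: 51.4753, 103.7712.
Field: lon ⌊51.4753/20⌋ = 2 → C; lat ⌊103.7712/10⌋ = 10 → K.
Square: lon ⌊11.4753/2⌋ = 5; lat ⌊3.7712/1⌋ = 3.
Subsquare: lon ⌊1.4753/0.0833333⌋ = 17 → r; lat ⌊0.7712/0.0416667⌋ = 18 → s.

CK53rs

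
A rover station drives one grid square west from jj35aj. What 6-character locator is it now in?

JJ25xj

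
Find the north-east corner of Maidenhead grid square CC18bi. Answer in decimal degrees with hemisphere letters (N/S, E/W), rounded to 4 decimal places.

61.6250° S, 137.8333° W

Field C=2, C=2: +2·20° lon, +2·10° lat → SW at lon -140°, lat -70°.
Square 1, 8: +1·2° lon, +8·1° lat → SW at lon -138°, lat -62°.
Subsquare b=1, i=8: +1·0.0833333° lon, +8·0.0416667° lat → SW at lon -137.917°, lat -61.6667°.
Cell spans 0.0833333° lon × 0.0416667° lat. NE corner is SW corner plus one full cell.
latitude 61.6250° S, longitude 137.8333° W.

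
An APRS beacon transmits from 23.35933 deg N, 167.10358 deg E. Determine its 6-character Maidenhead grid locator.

RL33ni

Add 180° to longitude and 90° to latitude: 347.1036, 113.3593.
Field: 347.1036/20 → 17 → R, 113.3593/10 → 11 → L; chars RL.
Square: 7.1036/2 → 3, 3.3593/1 → 3; chars 33.
Subsquare: 1.1036/0.0833333 → 13 → n, 0.3593/0.0416667 → 8 → i; chars ni.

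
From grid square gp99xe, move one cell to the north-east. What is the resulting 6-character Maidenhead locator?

HP09af

Longitude subsquare x = 23; +1 → 24, wraps to 0 = a, carry into square.
Longitude square 9; +1 → 10, wraps to 0, carry into field.
Longitude field G = 6; +1 → 7 = H.
Latitude subsquare e = 4; +1 → 5 = f.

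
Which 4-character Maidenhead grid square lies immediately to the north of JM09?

JN00

Latitude square 9; +1 → 10, wraps to 0, carry into field.
Latitude field M = 12; +1 → 13 = N.
The longitude characters are unchanged.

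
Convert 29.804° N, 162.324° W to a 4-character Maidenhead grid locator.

Add 180° to longitude and 90° to latitude: 17.68, 119.80.
Field: 17.68/20 → 0 → A, 119.80/10 → 11 → L; chars AL.
Square: 17.68/2 → 8, 9.80/1 → 9; chars 89.

AL89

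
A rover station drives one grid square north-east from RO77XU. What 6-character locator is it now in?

RO87av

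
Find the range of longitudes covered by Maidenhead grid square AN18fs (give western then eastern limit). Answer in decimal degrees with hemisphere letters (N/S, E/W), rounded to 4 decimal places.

177.5833° W, 177.5000° W

Field A=0, N=13: +0·20° lon, +13·10° lat → SW at lon -180°, lat 40°.
Square 1, 8: +1·2° lon, +8·1° lat → SW at lon -178°, lat 48°.
Subsquare f=5, s=18: +5·0.0833333° lon, +18·0.0416667° lat → SW at lon -177.583°, lat 48.75°.
Cell spans 0.0833333° lon × 0.0416667° lat.
west 177.5833° W, east 177.5000° W.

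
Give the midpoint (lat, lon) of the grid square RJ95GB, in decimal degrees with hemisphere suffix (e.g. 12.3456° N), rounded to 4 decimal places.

Field R=17, J=9: +17·20° lon, +9·10° lat → SW at lon 160°, lat 0°.
Square 9, 5: +9·2° lon, +5·1° lat → SW at lon 178°, lat 5°.
Subsquare g=6, b=1: +6·0.0833333° lon, +1·0.0416667° lat → SW at lon 178.5°, lat 5.04167°.
Cell spans 0.0833333° lon × 0.0416667° lat. Centre is SW corner plus half of each.
latitude 5.0625° N, longitude 178.5417° E.

5.0625° N, 178.5417° E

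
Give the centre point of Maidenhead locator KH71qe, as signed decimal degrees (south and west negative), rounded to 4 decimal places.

Field K=10, H=7: +10·20° lon, +7·10° lat → SW at lon 20°, lat -20°.
Square 7, 1: +7·2° lon, +1·1° lat → SW at lon 34°, lat -19°.
Subsquare q=16, e=4: +16·0.0833333° lon, +4·0.0416667° lat → SW at lon 35.3333°, lat -18.8333°.
Cell spans 0.0833333° lon × 0.0416667° lat. Centre is SW corner plus half of each.
latitude -18.8125, longitude 35.3750.

-18.8125, 35.3750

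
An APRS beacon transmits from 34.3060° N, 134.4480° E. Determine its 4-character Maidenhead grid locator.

PM74

Add 180° to longitude and 90° to latitude: 314.45, 124.31.
Field: 314.45/20 → 15 → P, 124.31/10 → 12 → M; chars PM.
Square: 14.45/2 → 7, 4.31/1 → 4; chars 74.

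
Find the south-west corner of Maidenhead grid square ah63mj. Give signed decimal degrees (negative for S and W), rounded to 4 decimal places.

Field A=0, H=7: +0·20° lon, +7·10° lat → SW at lon -180°, lat -20°.
Square 6, 3: +6·2° lon, +3·1° lat → SW at lon -168°, lat -17°.
Subsquare m=12, j=9: +12·0.0833333° lon, +9·0.0416667° lat → SW at lon -167°, lat -16.625°.
latitude -16.6250, longitude -167.0000.

-16.6250, -167.0000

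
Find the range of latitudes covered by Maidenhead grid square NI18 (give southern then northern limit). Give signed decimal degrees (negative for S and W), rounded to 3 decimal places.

-2.000, -1.000

Field N=13, I=8: +13·20° lon, +8·10° lat → SW at lon 80°, lat -10°.
Square 1, 8: +1·2° lon, +8·1° lat → SW at lon 82°, lat -2°.
Cell spans 2° lon × 1° lat.
south -2.000, north -1.000.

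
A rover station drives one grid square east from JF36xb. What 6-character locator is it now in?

Longitude subsquare x = 23; +1 → 24, wraps to 0 = a, carry into square.
Longitude square 3; +1 → 4.
The latitude characters are unchanged.

JF46ab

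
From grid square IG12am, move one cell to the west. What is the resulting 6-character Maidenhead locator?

Longitude subsquare a = 0; −1 → -1, wraps to 23 = x, carry into square.
Longitude square 1; −1 → 0.
The latitude characters are unchanged.

IG02xm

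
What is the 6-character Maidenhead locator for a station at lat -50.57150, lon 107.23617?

OD39ok

Add 180° to longitude and 90° to latitude: 287.2362, 39.4285.
Field: lon ⌊287.2362/20⌋ = 14 → O; lat ⌊39.4285/10⌋ = 3 → D.
Square: lon ⌊7.2362/2⌋ = 3; lat ⌊9.4285/1⌋ = 9.
Subsquare: lon ⌊1.2362/0.0833333⌋ = 14 → o; lat ⌊0.4285/0.0416667⌋ = 10 → k.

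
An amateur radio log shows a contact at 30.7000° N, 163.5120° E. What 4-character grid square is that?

RM10

Offset from 180°W / 90°S: lon 343.51°, lat 120.70°.
Field (20°×10°, letters A–R): lon ⌊343.51/20⌋ = 17 → R; lat ⌊120.70/10⌋ = 12 → M.
Square (2°×1°, digits 0–9): lon ⌊3.51/2⌋ = 1; lat ⌊0.70/1⌋ = 0.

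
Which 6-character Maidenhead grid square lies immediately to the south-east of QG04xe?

Longitude subsquare x = 23; +1 → 24, wraps to 0 = a, carry into square.
Longitude square 0; +1 → 1.
Latitude subsquare e = 4; −1 → 3 = d.

QG14ad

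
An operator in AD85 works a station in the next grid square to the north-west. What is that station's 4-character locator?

Longitude square 8; −1 → 7.
Latitude square 5; +1 → 6.

AD76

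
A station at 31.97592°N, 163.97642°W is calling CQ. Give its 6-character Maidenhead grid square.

AM81ax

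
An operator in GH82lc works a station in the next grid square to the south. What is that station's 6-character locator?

Latitude subsquare c = 2; −1 → 1 = b.
The longitude characters are unchanged.

GH82lb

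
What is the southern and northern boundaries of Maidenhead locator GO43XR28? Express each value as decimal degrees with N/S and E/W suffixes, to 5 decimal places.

Field G=6, O=14: +6·20° lon, +14·10° lat → SW at lon -60°, lat 50°.
Square 4, 3: +4·2° lon, +3·1° lat → SW at lon -52°, lat 53°.
Subsquare x=23, r=17: +23·0.0833333° lon, +17·0.0416667° lat → SW at lon -50.0833°, lat 53.7083°.
Extended square 2, 8: +2·0.00833333° lon, +8·0.00416667° lat → SW at lon -50.0667°, lat 53.7417°.
Cell spans 0.00833333° lon × 0.00416667° lat.
south 53.74167° N, north 53.74583° N.

53.74167° N, 53.74583° N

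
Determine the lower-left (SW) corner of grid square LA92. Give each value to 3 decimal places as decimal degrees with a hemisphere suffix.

Field L=11, A=0: +11·20° lon, +0·10° lat → SW at lon 40°, lat -90°.
Square 9, 2: +9·2° lon, +2·1° lat → SW at lon 58°, lat -88°.
latitude 88.000° S, longitude 58.000° E.

88.000° S, 58.000° E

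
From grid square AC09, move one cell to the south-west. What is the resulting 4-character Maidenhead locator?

RC98

Longitude square 0; −1 → -1, wraps to 9, carry into field.
Longitude field A = 0; −1 → -1, wraps to 17 = R, wrapping around the antimeridian.
Latitude square 9; −1 → 8.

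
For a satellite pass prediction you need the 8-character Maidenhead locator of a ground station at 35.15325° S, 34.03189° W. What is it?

Shift to the Maidenhead origin (180°W, 90°S): lon 145.96811, lat 54.84675.
Field: lon ⌊145.96811/20⌋ = 7 → H; lat ⌊54.84675/10⌋ = 5 → F.
Square: lon ⌊5.96811/2⌋ = 2; lat ⌊4.84675/1⌋ = 4.
Subsquare: lon ⌊1.96811/0.0833333⌋ = 23 → x; lat ⌊0.84675/0.0416667⌋ = 20 → u.
Extended square: lon ⌊0.05144/0.00833333⌋ = 6; lat ⌊0.01342/0.00416667⌋ = 3.

HF24xu63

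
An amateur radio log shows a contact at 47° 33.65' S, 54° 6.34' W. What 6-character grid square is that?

Add 180° to longitude and 90° to latitude: 125.8943, 42.4392.
Field: 125.8943/20 → 6 → G, 42.4392/10 → 4 → E; chars GE.
Square: 5.8943/2 → 2, 2.4392/1 → 2; chars 22.
Subsquare: 1.8943/0.0833333 → 22 → w, 0.4392/0.0416667 → 10 → k; chars wk.

GE22wk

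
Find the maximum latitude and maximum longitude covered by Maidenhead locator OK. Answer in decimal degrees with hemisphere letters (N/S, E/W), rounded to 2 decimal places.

20.00° N, 120.00° E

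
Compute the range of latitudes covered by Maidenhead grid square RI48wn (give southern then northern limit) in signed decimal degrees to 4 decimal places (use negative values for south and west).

Field R=17, I=8: +17·20° lon, +8·10° lat → SW at lon 160°, lat -10°.
Square 4, 8: +4·2° lon, +8·1° lat → SW at lon 168°, lat -2°.
Subsquare w=22, n=13: +22·0.0833333° lon, +13·0.0416667° lat → SW at lon 169.833°, lat -1.45833°.
Cell spans 0.0833333° lon × 0.0416667° lat.
south -1.4583, north -1.4167.

-1.4583, -1.4167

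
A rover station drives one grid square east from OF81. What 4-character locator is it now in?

OF91

Longitude square 8; +1 → 9.
The latitude characters are unchanged.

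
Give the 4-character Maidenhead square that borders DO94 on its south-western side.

DO83

Longitude square 9; −1 → 8.
Latitude square 4; −1 → 3.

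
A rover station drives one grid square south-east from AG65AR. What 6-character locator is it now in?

Longitude subsquare a = 0; +1 → 1 = b.
Latitude subsquare r = 17; −1 → 16 = q.

AG65bq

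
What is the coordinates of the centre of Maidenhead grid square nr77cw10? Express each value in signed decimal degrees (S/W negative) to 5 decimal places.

87.91875, 94.17917

Field N=13, R=17: +13·20° lon, +17·10° lat → SW at lon 80°, lat 80°.
Square 7, 7: +7·2° lon, +7·1° lat → SW at lon 94°, lat 87°.
Subsquare c=2, w=22: +2·0.0833333° lon, +22·0.0416667° lat → SW at lon 94.1667°, lat 87.9167°.
Extended square 1, 0: +1·0.00833333° lon, +0·0.00416667° lat → SW at lon 94.175°, lat 87.9167°.
Cell spans 0.00833333° lon × 0.00416667° lat. Centre is SW corner plus half of each.
latitude 87.91875, longitude 94.17917.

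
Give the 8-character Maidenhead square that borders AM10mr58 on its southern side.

AM10mr57

Latitude extended square 8; −1 → 7.
The longitude characters are unchanged.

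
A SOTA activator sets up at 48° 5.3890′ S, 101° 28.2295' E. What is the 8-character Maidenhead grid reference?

OE01rv68

Add 180° to longitude and 90° to latitude: 281.47049, 41.91018.
Field: lon ⌊281.47049/20⌋ = 14 → O; lat ⌊41.91018/10⌋ = 4 → E.
Square: lon ⌊1.47049/2⌋ = 0; lat ⌊1.91018/1⌋ = 1.
Subsquare: lon ⌊1.47049/0.0833333⌋ = 17 → r; lat ⌊0.91018/0.0416667⌋ = 21 → v.
Extended square: lon ⌊0.05382/0.00833333⌋ = 6; lat ⌊0.03518/0.00416667⌋ = 8.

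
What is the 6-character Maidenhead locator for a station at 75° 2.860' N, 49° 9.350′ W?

Shift to the Maidenhead origin (180°W, 90°S): lon 130.8442, lat 165.0477.
Field: 130.8442/20 → 6 → G, 165.0477/10 → 16 → Q; chars GQ.
Square: 10.8442/2 → 5, 5.0477/1 → 5; chars 55.
Subsquare: 0.8442/0.0833333 → 10 → k, 0.0477/0.0416667 → 1 → b; chars kb.

GQ55kb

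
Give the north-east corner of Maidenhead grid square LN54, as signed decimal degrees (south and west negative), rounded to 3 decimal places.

Field L=11, N=13: +11·20° lon, +13·10° lat → SW at lon 40°, lat 40°.
Square 5, 4: +5·2° lon, +4·1° lat → SW at lon 50°, lat 44°.
Cell spans 2° lon × 1° lat. NE corner is SW corner plus one full cell.
latitude 45.000, longitude 52.000.

45.000, 52.000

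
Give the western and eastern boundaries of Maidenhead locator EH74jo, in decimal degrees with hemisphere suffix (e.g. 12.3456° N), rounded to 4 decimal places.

85.2500° W, 85.1667° W

Field E=4, H=7: +4·20° lon, +7·10° lat → SW at lon -100°, lat -20°.
Square 7, 4: +7·2° lon, +4·1° lat → SW at lon -86°, lat -16°.
Subsquare j=9, o=14: +9·0.0833333° lon, +14·0.0416667° lat → SW at lon -85.25°, lat -15.4167°.
Cell spans 0.0833333° lon × 0.0416667° lat.
west 85.2500° W, east 85.1667° W.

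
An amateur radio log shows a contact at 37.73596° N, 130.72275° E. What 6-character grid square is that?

PM57ir

Shift to the Maidenhead origin (180°W, 90°S): lon 310.7228, lat 127.7360.
Field: 310.7228/20 → 15 → P, 127.7360/10 → 12 → M; chars PM.
Square: 10.7228/2 → 5, 7.7360/1 → 7; chars 57.
Subsquare: 0.7228/0.0833333 → 8 → i, 0.7360/0.0416667 → 17 → r; chars ir.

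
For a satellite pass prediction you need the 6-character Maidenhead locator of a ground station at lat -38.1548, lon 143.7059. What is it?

Add 180° to longitude and 90° to latitude: 323.7059, 51.8452.
Field: 323.7059/20 → 16 → Q, 51.8452/10 → 5 → F; chars QF.
Square: 3.7059/2 → 1, 1.8452/1 → 1; chars 11.
Subsquare: 1.7059/0.0833333 → 20 → u, 0.8452/0.0416667 → 20 → u; chars uu.

QF11uu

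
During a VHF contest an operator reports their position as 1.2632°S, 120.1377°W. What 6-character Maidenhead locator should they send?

CI98wr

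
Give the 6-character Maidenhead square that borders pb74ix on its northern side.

Latitude subsquare x = 23; +1 → 24, wraps to 0 = a, carry into square.
Latitude square 4; +1 → 5.
The longitude characters are unchanged.

PB75ia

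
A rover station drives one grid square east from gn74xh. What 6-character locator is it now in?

GN84ah

Longitude subsquare x = 23; +1 → 24, wraps to 0 = a, carry into square.
Longitude square 7; +1 → 8.
The latitude characters are unchanged.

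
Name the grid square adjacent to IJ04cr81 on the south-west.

Longitude extended square 8; −1 → 7.
Latitude extended square 1; −1 → 0.

IJ04cr70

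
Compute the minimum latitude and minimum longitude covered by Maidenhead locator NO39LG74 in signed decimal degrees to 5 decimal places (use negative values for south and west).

59.26667, 86.97500

Field N=13, O=14: +13·20° lon, +14·10° lat → SW at lon 80°, lat 50°.
Square 3, 9: +3·2° lon, +9·1° lat → SW at lon 86°, lat 59°.
Subsquare l=11, g=6: +11·0.0833333° lon, +6·0.0416667° lat → SW at lon 86.9167°, lat 59.25°.
Extended square 7, 4: +7·0.00833333° lon, +4·0.00416667° lat → SW at lon 86.975°, lat 59.2667°.
latitude 59.26667, longitude 86.97500.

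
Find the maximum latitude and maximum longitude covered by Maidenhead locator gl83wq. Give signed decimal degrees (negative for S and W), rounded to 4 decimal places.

23.7083, -42.0833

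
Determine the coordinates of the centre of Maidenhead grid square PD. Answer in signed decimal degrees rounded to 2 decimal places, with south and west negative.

-55.00, 130.00

Field P=15, D=3: +15·20° lon, +3·10° lat → SW at lon 120°, lat -60°.
Cell spans 20° lon × 10° lat. Centre is SW corner plus half of each.
latitude -55.00, longitude 130.00.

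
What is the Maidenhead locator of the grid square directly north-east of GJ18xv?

Longitude subsquare x = 23; +1 → 24, wraps to 0 = a, carry into square.
Longitude square 1; +1 → 2.
Latitude subsquare v = 21; +1 → 22 = w.

GJ28aw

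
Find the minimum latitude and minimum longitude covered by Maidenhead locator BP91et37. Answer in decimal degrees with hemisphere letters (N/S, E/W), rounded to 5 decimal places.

Field B=1, P=15: +1·20° lon, +15·10° lat → SW at lon -160°, lat 60°.
Square 9, 1: +9·2° lon, +1·1° lat → SW at lon -142°, lat 61°.
Subsquare e=4, t=19: +4·0.0833333° lon, +19·0.0416667° lat → SW at lon -141.667°, lat 61.7917°.
Extended square 3, 7: +3·0.00833333° lon, +7·0.00416667° lat → SW at lon -141.642°, lat 61.8208°.
latitude 61.82083° N, longitude 141.64167° W.

61.82083° N, 141.64167° W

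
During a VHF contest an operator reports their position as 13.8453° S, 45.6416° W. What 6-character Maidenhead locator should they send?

GH76ed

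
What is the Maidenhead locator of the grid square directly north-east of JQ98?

Longitude square 9; +1 → 10, wraps to 0, carry into field.
Longitude field J = 9; +1 → 10 = K.
Latitude square 8; +1 → 9.

KQ09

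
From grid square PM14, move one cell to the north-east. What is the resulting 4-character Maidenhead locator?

Longitude square 1; +1 → 2.
Latitude square 4; +1 → 5.

PM25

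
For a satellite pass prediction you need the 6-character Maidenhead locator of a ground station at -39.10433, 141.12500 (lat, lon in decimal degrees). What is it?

QF00nv

Shift to the Maidenhead origin (180°W, 90°S): lon 321.1250, lat 50.8957.
Field: lon ⌊321.1250/20⌋ = 16 → Q; lat ⌊50.8957/10⌋ = 5 → F.
Square: lon ⌊1.1250/2⌋ = 0; lat ⌊0.8957/1⌋ = 0.
Subsquare: lon ⌊1.1250/0.0833333⌋ = 13 → n; lat ⌊0.8957/0.0416667⌋ = 21 → v.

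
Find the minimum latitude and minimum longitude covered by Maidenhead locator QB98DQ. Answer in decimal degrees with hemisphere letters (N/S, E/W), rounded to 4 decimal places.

71.3333° S, 158.2500° E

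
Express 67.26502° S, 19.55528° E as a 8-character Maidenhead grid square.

JC92sr66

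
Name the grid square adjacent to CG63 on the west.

CG53

Longitude square 6; −1 → 5.
The latitude characters are unchanged.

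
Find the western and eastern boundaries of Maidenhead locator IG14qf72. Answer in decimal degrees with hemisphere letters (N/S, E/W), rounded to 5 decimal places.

16.60833° W, 16.60000° W

Field I=8, G=6: +8·20° lon, +6·10° lat → SW at lon -20°, lat -30°.
Square 1, 4: +1·2° lon, +4·1° lat → SW at lon -18°, lat -26°.
Subsquare q=16, f=5: +16·0.0833333° lon, +5·0.0416667° lat → SW at lon -16.6667°, lat -25.7917°.
Extended square 7, 2: +7·0.00833333° lon, +2·0.00416667° lat → SW at lon -16.6083°, lat -25.7833°.
Cell spans 0.00833333° lon × 0.00416667° lat.
west 16.60833° W, east 16.60000° W.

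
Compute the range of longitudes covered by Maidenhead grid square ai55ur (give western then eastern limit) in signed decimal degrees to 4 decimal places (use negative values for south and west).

-168.3333, -168.2500

Field A=0, I=8: +0·20° lon, +8·10° lat → SW at lon -180°, lat -10°.
Square 5, 5: +5·2° lon, +5·1° lat → SW at lon -170°, lat -5°.
Subsquare u=20, r=17: +20·0.0833333° lon, +17·0.0416667° lat → SW at lon -168.333°, lat -4.29167°.
Cell spans 0.0833333° lon × 0.0416667° lat.
west -168.3333, east -168.2500.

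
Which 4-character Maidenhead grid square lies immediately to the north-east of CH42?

CH53

Longitude square 4; +1 → 5.
Latitude square 2; +1 → 3.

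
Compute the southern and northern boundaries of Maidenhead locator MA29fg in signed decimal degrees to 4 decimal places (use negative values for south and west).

-80.7500, -80.7083

Field M=12, A=0: +12·20° lon, +0·10° lat → SW at lon 60°, lat -90°.
Square 2, 9: +2·2° lon, +9·1° lat → SW at lon 64°, lat -81°.
Subsquare f=5, g=6: +5·0.0833333° lon, +6·0.0416667° lat → SW at lon 64.4167°, lat -80.75°.
Cell spans 0.0833333° lon × 0.0416667° lat.
south -80.7500, north -80.7083.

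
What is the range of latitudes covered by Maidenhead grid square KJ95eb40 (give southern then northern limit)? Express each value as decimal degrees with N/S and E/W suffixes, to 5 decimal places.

Field K=10, J=9: +10·20° lon, +9·10° lat → SW at lon 20°, lat 0°.
Square 9, 5: +9·2° lon, +5·1° lat → SW at lon 38°, lat 5°.
Subsquare e=4, b=1: +4·0.0833333° lon, +1·0.0416667° lat → SW at lon 38.3333°, lat 5.04167°.
Extended square 4, 0: +4·0.00833333° lon, +0·0.00416667° lat → SW at lon 38.3667°, lat 5.04167°.
Cell spans 0.00833333° lon × 0.00416667° lat.
south 5.04167° N, north 5.04583° N.

5.04167° N, 5.04583° N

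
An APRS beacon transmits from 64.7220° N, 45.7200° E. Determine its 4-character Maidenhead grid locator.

Add 180° to longitude and 90° to latitude: 225.72, 154.72.
Field (20°×10°, letters A–R): 225.72/20 → 11 → L, 154.72/10 → 15 → P; chars LP.
Square (2°×1°, digits 0–9): 5.72/2 → 2, 4.72/1 → 4; chars 24.

LP24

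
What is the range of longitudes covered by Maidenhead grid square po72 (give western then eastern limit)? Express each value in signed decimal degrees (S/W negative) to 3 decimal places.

Field P=15, O=14: +15·20° lon, +14·10° lat → SW at lon 120°, lat 50°.
Square 7, 2: +7·2° lon, +2·1° lat → SW at lon 134°, lat 52°.
Cell spans 2° lon × 1° lat.
west 134.000, east 136.000.

134.000, 136.000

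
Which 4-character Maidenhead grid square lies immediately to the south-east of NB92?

OB01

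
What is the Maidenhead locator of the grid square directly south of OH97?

Latitude square 7; −1 → 6.
The longitude characters are unchanged.

OH96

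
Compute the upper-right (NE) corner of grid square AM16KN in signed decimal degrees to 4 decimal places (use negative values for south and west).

Field A=0, M=12: +0·20° lon, +12·10° lat → SW at lon -180°, lat 30°.
Square 1, 6: +1·2° lon, +6·1° lat → SW at lon -178°, lat 36°.
Subsquare k=10, n=13: +10·0.0833333° lon, +13·0.0416667° lat → SW at lon -177.167°, lat 36.5417°.
Cell spans 0.0833333° lon × 0.0416667° lat. NE corner is SW corner plus one full cell.
latitude 36.5833, longitude -177.0833.

36.5833, -177.0833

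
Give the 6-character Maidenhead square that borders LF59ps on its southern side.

Latitude subsquare s = 18; −1 → 17 = r.
The longitude characters are unchanged.

LF59pr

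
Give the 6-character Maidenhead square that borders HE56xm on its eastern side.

HE66am

Longitude subsquare x = 23; +1 → 24, wraps to 0 = a, carry into square.
Longitude square 5; +1 → 6.
The latitude characters are unchanged.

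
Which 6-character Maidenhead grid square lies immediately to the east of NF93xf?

OF03af

Longitude subsquare x = 23; +1 → 24, wraps to 0 = a, carry into square.
Longitude square 9; +1 → 10, wraps to 0, carry into field.
Longitude field N = 13; +1 → 14 = O.
The latitude characters are unchanged.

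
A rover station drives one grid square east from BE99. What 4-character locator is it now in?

CE09

Longitude square 9; +1 → 10, wraps to 0, carry into field.
Longitude field B = 1; +1 → 2 = C.
The latitude characters are unchanged.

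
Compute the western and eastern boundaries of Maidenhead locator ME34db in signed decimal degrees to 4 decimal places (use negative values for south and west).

Field M=12, E=4: +12·20° lon, +4·10° lat → SW at lon 60°, lat -50°.
Square 3, 4: +3·2° lon, +4·1° lat → SW at lon 66°, lat -46°.
Subsquare d=3, b=1: +3·0.0833333° lon, +1·0.0416667° lat → SW at lon 66.25°, lat -45.9583°.
Cell spans 0.0833333° lon × 0.0416667° lat.
west 66.2500, east 66.3333.

66.2500, 66.3333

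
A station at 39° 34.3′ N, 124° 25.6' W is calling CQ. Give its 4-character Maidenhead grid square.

CM79

Add 180° to longitude and 90° to latitude: 55.57, 129.57.
Field: lon ⌊55.57/20⌋ = 2 → C; lat ⌊129.57/10⌋ = 12 → M.
Square: lon ⌊15.57/2⌋ = 7; lat ⌊9.57/1⌋ = 9.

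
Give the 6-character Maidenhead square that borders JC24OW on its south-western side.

JC24nv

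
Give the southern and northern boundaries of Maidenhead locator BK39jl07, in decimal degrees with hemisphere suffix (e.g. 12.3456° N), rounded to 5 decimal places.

Field B=1, K=10: +1·20° lon, +10·10° lat → SW at lon -160°, lat 10°.
Square 3, 9: +3·2° lon, +9·1° lat → SW at lon -154°, lat 19°.
Subsquare j=9, l=11: +9·0.0833333° lon, +11·0.0416667° lat → SW at lon -153.25°, lat 19.4583°.
Extended square 0, 7: +0·0.00833333° lon, +7·0.00416667° lat → SW at lon -153.25°, lat 19.4875°.
Cell spans 0.00833333° lon × 0.00416667° lat.
south 19.48750° N, north 19.49167° N.

19.48750° N, 19.49167° N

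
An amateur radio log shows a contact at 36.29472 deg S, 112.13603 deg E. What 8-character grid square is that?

OF63bq69

Offset from 180°W / 90°S: lon 292.13603°, lat 53.70528°.
Field (20°×10°, letters A–R): lon ⌊292.13603/20⌋ = 14 → O; lat ⌊53.70528/10⌋ = 5 → F.
Square (2°×1°, digits 0–9): lon ⌊12.13603/2⌋ = 6; lat ⌊3.70528/1⌋ = 3.
Subsquare (5′×2.5′, letters a–x): lon ⌊0.13603/0.0833333⌋ = 1 → b; lat ⌊0.70528/0.0416667⌋ = 16 → q.
Extended square (30″×15″, digits 0–9): lon ⌊0.05270/0.00833333⌋ = 6; lat ⌊0.03861/0.00416667⌋ = 9.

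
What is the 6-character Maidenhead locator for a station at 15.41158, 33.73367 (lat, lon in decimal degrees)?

KK65uj

Offset from 180°W / 90°S: lon 213.7337°, lat 105.4116°.
Field (20°×10°, letters A–R): lon ⌊213.7337/20⌋ = 10 → K; lat ⌊105.4116/10⌋ = 10 → K.
Square (2°×1°, digits 0–9): lon ⌊13.7337/2⌋ = 6; lat ⌊5.4116/1⌋ = 5.
Subsquare (5′×2.5′, letters a–x): lon ⌊1.7337/0.0833333⌋ = 20 → u; lat ⌊0.4116/0.0416667⌋ = 9 → j.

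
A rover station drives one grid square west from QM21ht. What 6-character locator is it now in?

QM21gt

Longitude subsquare h = 7; −1 → 6 = g.
The latitude characters are unchanged.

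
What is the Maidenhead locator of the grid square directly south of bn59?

BN58

Latitude square 9; −1 → 8.
The longitude characters are unchanged.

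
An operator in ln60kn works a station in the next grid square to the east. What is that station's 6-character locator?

Longitude subsquare k = 10; +1 → 11 = l.
The latitude characters are unchanged.

LN60ln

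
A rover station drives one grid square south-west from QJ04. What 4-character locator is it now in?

Longitude square 0; −1 → -1, wraps to 9, carry into field.
Longitude field Q = 16; −1 → 15 = P.
Latitude square 4; −1 → 3.

PJ93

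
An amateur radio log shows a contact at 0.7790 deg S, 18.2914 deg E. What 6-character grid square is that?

Offset from 180°W / 90°S: lon 198.2914°, lat 89.2210°.
Field: lon ⌊198.2914/20⌋ = 9 → J; lat ⌊89.2210/10⌋ = 8 → I.
Square: lon ⌊18.2914/2⌋ = 9; lat ⌊9.2210/1⌋ = 9.
Subsquare: lon ⌊0.2914/0.0833333⌋ = 3 → d; lat ⌊0.2210/0.0416667⌋ = 5 → f.

JI99df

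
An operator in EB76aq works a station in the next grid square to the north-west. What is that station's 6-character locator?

EB66xr

Longitude subsquare a = 0; −1 → -1, wraps to 23 = x, carry into square.
Longitude square 7; −1 → 6.
Latitude subsquare q = 16; +1 → 17 = r.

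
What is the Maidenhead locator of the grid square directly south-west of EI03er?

EI03dq

Longitude subsquare e = 4; −1 → 3 = d.
Latitude subsquare r = 17; −1 → 16 = q.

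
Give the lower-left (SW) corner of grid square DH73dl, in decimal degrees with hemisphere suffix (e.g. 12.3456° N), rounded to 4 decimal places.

Field D=3, H=7: +3·20° lon, +7·10° lat → SW at lon -120°, lat -20°.
Square 7, 3: +7·2° lon, +3·1° lat → SW at lon -106°, lat -17°.
Subsquare d=3, l=11: +3·0.0833333° lon, +11·0.0416667° lat → SW at lon -105.75°, lat -16.5417°.
latitude 16.5417° S, longitude 105.7500° W.

16.5417° S, 105.7500° W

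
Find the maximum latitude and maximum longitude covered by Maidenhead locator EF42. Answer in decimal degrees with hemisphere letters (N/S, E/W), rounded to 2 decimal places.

37.00° S, 90.00° W

Field E=4, F=5: +4·20° lon, +5·10° lat → SW at lon -100°, lat -40°.
Square 4, 2: +4·2° lon, +2·1° lat → SW at lon -92°, lat -38°.
Cell spans 2° lon × 1° lat. NE corner is SW corner plus one full cell.
latitude 37.00° S, longitude 90.00° W.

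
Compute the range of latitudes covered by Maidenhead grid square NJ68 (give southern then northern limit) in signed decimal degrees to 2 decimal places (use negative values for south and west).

8.00, 9.00

Field N=13, J=9: +13·20° lon, +9·10° lat → SW at lon 80°, lat 0°.
Square 6, 8: +6·2° lon, +8·1° lat → SW at lon 92°, lat 8°.
Cell spans 2° lon × 1° lat.
south 8.00, north 9.00.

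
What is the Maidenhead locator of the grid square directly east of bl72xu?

BL82au

Longitude subsquare x = 23; +1 → 24, wraps to 0 = a, carry into square.
Longitude square 7; +1 → 8.
The latitude characters are unchanged.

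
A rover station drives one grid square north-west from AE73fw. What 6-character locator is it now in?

AE73ex

Longitude subsquare f = 5; −1 → 4 = e.
Latitude subsquare w = 22; +1 → 23 = x.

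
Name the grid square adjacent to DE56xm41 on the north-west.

DE56xm32

Longitude extended square 4; −1 → 3.
Latitude extended square 1; +1 → 2.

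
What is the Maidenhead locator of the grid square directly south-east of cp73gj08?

Longitude extended square 0; +1 → 1.
Latitude extended square 8; −1 → 7.

CP73gj17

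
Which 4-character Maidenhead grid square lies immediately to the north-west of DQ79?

DR60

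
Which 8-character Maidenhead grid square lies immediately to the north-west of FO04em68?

Longitude extended square 6; −1 → 5.
Latitude extended square 8; +1 → 9.

FO04em59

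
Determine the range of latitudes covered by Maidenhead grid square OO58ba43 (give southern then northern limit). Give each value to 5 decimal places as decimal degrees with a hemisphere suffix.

Field O=14, O=14: +14·20° lon, +14·10° lat → SW at lon 100°, lat 50°.
Square 5, 8: +5·2° lon, +8·1° lat → SW at lon 110°, lat 58°.
Subsquare b=1, a=0: +1·0.0833333° lon, +0·0.0416667° lat → SW at lon 110.083°, lat 58°.
Extended square 4, 3: +4·0.00833333° lon, +3·0.00416667° lat → SW at lon 110.117°, lat 58.0125°.
Cell spans 0.00833333° lon × 0.00416667° lat.
south 58.01250° N, north 58.01667° N.

58.01250° N, 58.01667° N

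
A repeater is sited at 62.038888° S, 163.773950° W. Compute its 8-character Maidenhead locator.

AC87cx70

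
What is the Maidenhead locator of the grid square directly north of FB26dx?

Latitude subsquare x = 23; +1 → 24, wraps to 0 = a, carry into square.
Latitude square 6; +1 → 7.
The longitude characters are unchanged.

FB27da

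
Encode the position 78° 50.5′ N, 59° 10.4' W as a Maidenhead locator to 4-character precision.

GQ08

Add 180° to longitude and 90° to latitude: 120.83, 168.84.
Field: 120.83/20 → 6 → G, 168.84/10 → 16 → Q; chars GQ.
Square: 0.83/2 → 0, 8.84/1 → 8; chars 08.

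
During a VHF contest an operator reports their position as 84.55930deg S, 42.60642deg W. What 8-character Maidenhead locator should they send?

GA85qk75

Shift to the Maidenhead origin (180°W, 90°S): lon 137.39358, lat 5.44070.
Field: 137.39358/20 → 6 → G, 5.44070/10 → 0 → A; chars GA.
Square: 17.39358/2 → 8, 5.44070/1 → 5; chars 85.
Subsquare: 1.39358/0.0833333 → 16 → q, 0.44070/0.0416667 → 10 → k; chars qk.
Extended square: 0.06025/0.00833333 → 7, 0.02403/0.00416667 → 5; chars 75.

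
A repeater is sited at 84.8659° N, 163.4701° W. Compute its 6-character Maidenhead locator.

Shift to the Maidenhead origin (180°W, 90°S): lon 16.5299, lat 174.8659.
Field: 16.5299/20 → 0 → A, 174.8659/10 → 17 → R; chars AR.
Square: 16.5299/2 → 8, 4.8659/1 → 4; chars 84.
Subsquare: 0.5299/0.0833333 → 6 → g, 0.8659/0.0416667 → 20 → u; chars gu.

AR84gu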